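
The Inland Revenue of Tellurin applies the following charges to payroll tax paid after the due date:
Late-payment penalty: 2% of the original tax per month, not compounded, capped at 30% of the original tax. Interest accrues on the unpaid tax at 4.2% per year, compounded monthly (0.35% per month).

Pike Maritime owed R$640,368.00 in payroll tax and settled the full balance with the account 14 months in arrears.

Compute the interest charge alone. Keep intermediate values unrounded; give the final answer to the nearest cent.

R$32,101.97

Interest: R$640,368.00 × ((1 + 0.0035)^14 − 1) = R$640,368.00 × 0.0501305… = R$32,101.9730…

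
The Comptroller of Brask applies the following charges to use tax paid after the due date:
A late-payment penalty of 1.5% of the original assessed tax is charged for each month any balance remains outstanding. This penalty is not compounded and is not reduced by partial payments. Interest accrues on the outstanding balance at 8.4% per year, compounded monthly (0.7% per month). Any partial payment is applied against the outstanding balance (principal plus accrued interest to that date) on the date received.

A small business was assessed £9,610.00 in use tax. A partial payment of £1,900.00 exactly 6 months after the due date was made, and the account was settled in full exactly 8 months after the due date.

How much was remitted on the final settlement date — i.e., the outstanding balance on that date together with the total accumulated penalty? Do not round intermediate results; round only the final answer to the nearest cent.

Balance at month 6: £9,610.0000 × (1 + 0.007)^6 = £10,020.7496…
After £1,900.00 payment: £10,020.7496… − £1,900.00 = £8,120.7496…
Balance at month 8: £8,120.7496… × (1 + 0.007)^2 = £8,234.8380…
Penalty: 8 × 1.5% × £9,610.00 = £1,153.20
Final settlement = outstanding balance + penalty = £8,234.8380… + £1,153.20 = £9,388.04

£9,388.04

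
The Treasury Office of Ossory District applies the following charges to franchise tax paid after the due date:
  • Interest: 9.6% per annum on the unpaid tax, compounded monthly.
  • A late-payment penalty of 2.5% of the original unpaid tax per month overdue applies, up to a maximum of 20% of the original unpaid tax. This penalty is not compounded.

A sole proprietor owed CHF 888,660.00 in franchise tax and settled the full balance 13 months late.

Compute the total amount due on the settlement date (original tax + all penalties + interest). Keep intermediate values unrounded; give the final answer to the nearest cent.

CHF 1,163,381.60

Penalty (uncapped): 13 × 2.5% × CHF 888,660.00 = CHF 288,814.50; cap = 20% × CHF 888,660.00 = CHF 177,732.00 → penalty = CHF 177,732.00
Interest (9.6%/yr ÷ 12 = 0.8%/month): CHF 888,660.00 × ((1 + 0.008)^13 − 1) = CHF 96,989.5994…
Total = CHF 888,660.00 + CHF 177,732.0000 + CHF 96,989.5994… = CHF 1,163,381.60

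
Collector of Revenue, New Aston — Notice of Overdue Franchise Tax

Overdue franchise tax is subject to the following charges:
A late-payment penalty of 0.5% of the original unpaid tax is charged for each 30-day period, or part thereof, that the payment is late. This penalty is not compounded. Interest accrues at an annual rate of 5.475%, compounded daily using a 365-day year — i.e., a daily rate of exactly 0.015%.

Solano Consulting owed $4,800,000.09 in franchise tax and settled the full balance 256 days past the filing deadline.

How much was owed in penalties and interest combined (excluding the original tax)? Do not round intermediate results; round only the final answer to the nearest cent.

$403,890.32

Penalty periods: ⌈256/30⌉ = 9; penalty = 9 × 0.5% × $4,800,000.09 = $216,000.00…
Interest: $4,800,000.09 × ((1 + 0.00015)^256 − 1) = $4,800,000.09 × 0.03914382… = $187,890.3205…
Penalties + interest = $216,000.0041… + $187,890.3205… = $403,890.32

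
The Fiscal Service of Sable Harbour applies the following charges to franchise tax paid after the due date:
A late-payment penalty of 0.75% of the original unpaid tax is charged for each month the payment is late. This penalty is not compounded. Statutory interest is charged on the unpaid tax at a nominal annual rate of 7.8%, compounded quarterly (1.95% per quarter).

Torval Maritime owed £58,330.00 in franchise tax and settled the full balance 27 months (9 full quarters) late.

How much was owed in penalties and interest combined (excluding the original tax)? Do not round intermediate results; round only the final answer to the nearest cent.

£22,884.63

Late-payment penalty: 27 × 0.75% × £58,330.00 = £11,811.83…
Interest: £58,330.00 × ((1 + 0.0195)^9 − 1) = £58,330.00 × 0.1898304… = £11,072.8089…
Penalties + interest = £11,811.8250 + £11,072.8089… = £22,884.63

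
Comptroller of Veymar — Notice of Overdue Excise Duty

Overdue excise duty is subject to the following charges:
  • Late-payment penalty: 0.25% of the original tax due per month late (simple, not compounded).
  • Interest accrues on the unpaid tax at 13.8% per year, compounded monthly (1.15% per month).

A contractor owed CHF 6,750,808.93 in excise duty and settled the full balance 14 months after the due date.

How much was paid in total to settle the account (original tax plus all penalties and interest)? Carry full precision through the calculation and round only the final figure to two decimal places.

CHF 8,159,069.97

Late-payment penalty = 0.25% × CHF 6,750,808.93 × 14 mo = CHF 236,278.31…
Interest: CHF 6,750,808.93 × ((1 + 0.0115)^14 − 1) = CHF 6,750,808.93 × 0.1736063… = CHF 1,171,982.7292…
Total = CHF 6,750,808.93 + CHF 236,278.3126… + CHF 1,171,982.7292… = CHF 8,159,069.97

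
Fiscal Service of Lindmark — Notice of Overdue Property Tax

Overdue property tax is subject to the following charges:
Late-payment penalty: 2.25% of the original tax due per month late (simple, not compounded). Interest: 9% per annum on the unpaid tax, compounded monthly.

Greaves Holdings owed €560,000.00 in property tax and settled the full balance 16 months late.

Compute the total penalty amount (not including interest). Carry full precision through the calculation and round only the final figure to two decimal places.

€201,600.00

Late-payment penalty: 16 × 2.25% × €560,000.00 = €201,600.00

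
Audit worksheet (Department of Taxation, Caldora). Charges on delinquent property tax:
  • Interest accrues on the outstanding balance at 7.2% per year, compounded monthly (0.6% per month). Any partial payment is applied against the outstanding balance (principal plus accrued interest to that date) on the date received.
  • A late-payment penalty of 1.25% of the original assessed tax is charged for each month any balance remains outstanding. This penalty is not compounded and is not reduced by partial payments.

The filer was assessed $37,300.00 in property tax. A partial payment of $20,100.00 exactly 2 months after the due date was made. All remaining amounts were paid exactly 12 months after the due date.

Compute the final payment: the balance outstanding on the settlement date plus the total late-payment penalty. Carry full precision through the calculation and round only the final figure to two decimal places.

$24,331.93

Balance at month 2: $37,300.0000 × (1 + 0.006)^2 = $37,748.9428
After $20,100.00 payment: $37,748.9428 − $20,100.00 = $17,648.9428
Balance at month 12: $17,648.9428 × (1 + 0.006)^10 = $18,736.9330…
Penalty: 12 × 1.25% × $37,300.00 = $5,595.00
Final settlement = outstanding balance + penalty = $18,736.9330… + $5,595.00 = $24,331.93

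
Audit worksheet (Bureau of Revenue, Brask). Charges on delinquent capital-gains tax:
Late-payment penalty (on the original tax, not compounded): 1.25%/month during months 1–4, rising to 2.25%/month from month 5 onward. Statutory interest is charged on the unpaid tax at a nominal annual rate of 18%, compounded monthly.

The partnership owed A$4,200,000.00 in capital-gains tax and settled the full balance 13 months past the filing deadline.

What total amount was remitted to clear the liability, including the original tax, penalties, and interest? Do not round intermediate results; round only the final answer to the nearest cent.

A$6,157,420.26

Penalty, months 1–4: 4 × 1.25% × A$4,200,000.00 = A$210,000.00
Penalty, months 5–13: 9 × 2.25% × A$4,200,000.00 = A$850,500.00
Interest (18%/yr ÷ 12 = 1.5%/month): A$4,200,000.00 × ((1 + 0.015)^13 − 1) = A$896,920.2649…
Total = A$4,200,000.00 + A$1,060,500.0000 + A$896,920.2649… = A$6,157,420.26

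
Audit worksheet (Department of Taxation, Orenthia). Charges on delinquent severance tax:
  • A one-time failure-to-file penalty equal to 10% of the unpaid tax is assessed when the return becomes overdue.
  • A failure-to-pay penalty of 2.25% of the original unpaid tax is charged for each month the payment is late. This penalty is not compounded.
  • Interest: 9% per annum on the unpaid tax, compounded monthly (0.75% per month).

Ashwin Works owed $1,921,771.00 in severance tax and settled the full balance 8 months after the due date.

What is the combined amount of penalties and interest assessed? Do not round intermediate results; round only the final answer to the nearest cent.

Failure-to-file penalty: 10% × $1,921,771.00 = $192,177.10
Failure-to-pay penalty: 8 × 2.25% × $1,921,771.00 = $345,918.78
Interest: $1,921,771.00 × ((1 + 0.0075)^8 − 1) = $1,921,771.00 × 0.0615988… = $118,378.8794…
Penalties + interest = $538,095.8800 + $118,378.8794… = $656,474.76

$656,474.76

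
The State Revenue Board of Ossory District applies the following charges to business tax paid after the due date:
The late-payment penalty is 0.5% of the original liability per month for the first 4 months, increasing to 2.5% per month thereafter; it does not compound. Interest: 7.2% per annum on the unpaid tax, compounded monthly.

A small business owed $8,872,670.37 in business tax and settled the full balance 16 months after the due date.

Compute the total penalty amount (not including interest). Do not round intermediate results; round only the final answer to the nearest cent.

Penalty, months 1–4: 4 × 0.5% × $8,872,670.37 = $177,453.41…
Penalty, months 5–16: 12 × 2.5% × $8,872,670.37 = $2,661,801.11…
Total penalty = $177,453.41… + $2,661,801.11… = $2,839,254.52

$2,839,254.52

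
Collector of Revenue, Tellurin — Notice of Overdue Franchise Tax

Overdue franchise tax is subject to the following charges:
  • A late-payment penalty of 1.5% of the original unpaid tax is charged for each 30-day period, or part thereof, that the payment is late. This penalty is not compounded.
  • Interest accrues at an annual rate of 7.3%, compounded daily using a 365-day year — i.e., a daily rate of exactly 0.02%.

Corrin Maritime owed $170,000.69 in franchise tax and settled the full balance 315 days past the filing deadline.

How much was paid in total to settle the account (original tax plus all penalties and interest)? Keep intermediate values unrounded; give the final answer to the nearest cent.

Penalty periods: ⌈315/30⌉ = 11; penalty = 11 × 1.5% × $170,000.69 = $28,050.11…
Interest: $170,000.69 × ((1 + 0.0002)^315 − 1) = $170,000.69 × 0.06502013… = $11,053.4670…
Total = $170,000.69 + $28,050.1139… + $11,053.4670… = $209,104.27

$209,104.27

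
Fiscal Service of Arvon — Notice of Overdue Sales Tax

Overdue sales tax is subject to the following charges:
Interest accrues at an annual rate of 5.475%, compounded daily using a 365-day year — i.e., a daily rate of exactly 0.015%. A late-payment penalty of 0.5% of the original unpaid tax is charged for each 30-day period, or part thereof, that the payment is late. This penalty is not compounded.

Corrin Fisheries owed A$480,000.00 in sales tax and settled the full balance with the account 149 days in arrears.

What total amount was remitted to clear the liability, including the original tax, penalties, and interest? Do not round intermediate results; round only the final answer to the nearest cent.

A$502,847.96

Penalty periods: ⌈149/30⌉ = 5; penalty = 5 × 0.5% × A$480,000.00 = A$12,000.00
Interest: A$480,000.00 × ((1 + 0.00015)^149 − 1) = A$480,000.00 × 0.02259992… = A$10,847.9609…
Total = A$480,000.00 + A$12,000.0000 + A$10,847.9609… = A$502,847.96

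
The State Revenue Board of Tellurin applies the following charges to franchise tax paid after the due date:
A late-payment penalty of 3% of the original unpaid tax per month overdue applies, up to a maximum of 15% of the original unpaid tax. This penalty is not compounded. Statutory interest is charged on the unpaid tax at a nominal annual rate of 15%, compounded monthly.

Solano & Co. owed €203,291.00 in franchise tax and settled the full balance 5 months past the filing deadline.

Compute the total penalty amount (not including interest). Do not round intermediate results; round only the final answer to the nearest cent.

Penalty (uncapped): 5 × 3% × €203,291.00 = €30,493.65; cap = 15% × €203,291.00 = €30,493.65 → penalty = €30,493.65

€30,493.65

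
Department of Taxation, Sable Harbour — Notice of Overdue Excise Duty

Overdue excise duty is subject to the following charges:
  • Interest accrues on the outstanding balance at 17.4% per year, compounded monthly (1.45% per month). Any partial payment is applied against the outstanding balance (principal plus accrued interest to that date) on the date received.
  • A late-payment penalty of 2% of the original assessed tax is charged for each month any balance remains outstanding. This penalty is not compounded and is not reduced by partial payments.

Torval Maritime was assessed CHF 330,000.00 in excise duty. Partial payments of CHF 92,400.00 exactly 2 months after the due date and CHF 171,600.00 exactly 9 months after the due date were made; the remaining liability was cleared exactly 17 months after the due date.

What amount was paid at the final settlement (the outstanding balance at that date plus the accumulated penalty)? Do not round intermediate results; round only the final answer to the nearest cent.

CHF 226,484.78

Balance at month 2: CHF 330,000.0000 × (1 + 0.0145)^2 = CHF 339,639.3825
After CHF 92,400.00 payment: CHF 339,639.3825 − CHF 92,400.00 = CHF 247,239.3825
Balance at month 9: CHF 247,239.3825 × (1 + 0.0145)^7 = CHF 273,452.5703…
After CHF 171,600.00 payment: CHF 273,452.5703… − CHF 171,600.00 = CHF 101,852.5703…
Balance at month 17: CHF 101,852.5703… × (1 + 0.0145)^8 = CHF 114,284.7819…
Penalty: 17 × 2% × CHF 330,000.00 = CHF 112,200.00
Final settlement = outstanding balance + penalty = CHF 114,284.7819… + CHF 112,200.00 = CHF 226,484.78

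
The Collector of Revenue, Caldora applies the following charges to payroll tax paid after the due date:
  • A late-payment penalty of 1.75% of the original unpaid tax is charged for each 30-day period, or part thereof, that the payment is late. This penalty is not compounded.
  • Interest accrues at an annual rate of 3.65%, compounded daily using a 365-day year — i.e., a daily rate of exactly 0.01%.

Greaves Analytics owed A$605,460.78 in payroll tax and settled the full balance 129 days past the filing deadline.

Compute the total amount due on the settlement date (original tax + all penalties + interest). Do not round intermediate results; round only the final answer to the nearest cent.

A$666,299.24

Penalty periods: ⌈129/30⌉ = 5; penalty = 5 × 1.75% × A$605,460.78 = A$52,977.82…
Interest: A$605,460.78 × ((1 + 0.0001)^129 − 1) = A$605,460.78 × 0.01298291… = A$7,860.6432…
Total = A$605,460.78 + A$52,977.8183… + A$7,860.6432… = A$666,299.24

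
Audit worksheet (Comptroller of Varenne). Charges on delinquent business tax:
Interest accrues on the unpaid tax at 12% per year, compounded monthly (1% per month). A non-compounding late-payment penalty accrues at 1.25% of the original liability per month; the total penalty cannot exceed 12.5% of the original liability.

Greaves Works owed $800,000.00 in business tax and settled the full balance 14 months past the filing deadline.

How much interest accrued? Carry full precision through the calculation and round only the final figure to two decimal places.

Interest: $800,000.00 × ((1 + 0.01)^14 − 1) = $800,000.00 × 0.1494742… = $119,579.3706…

$119,579.37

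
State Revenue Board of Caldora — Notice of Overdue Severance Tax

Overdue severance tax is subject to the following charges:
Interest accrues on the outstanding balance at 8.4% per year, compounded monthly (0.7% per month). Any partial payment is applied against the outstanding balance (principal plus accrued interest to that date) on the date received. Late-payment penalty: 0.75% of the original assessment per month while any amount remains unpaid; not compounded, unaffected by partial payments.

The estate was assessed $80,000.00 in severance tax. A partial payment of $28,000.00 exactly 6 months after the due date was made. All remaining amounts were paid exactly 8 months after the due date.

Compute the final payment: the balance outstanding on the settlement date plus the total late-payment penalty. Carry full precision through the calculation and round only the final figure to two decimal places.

Balance at month 6: $80,000.0000 × (1 + 0.007)^6 = $83,419.3517…
After $28,000.00 payment: $83,419.3517… − $28,000.00 = $55,419.3517…
Balance at month 8: $55,419.3517… × (1 + 0.007)^2 = $56,197.9382…
Penalty: 8 × 0.75% × $80,000.00 = $4,800.00
Final settlement = outstanding balance + penalty = $56,197.9382… + $4,800.00 = $60,997.94

$60,997.94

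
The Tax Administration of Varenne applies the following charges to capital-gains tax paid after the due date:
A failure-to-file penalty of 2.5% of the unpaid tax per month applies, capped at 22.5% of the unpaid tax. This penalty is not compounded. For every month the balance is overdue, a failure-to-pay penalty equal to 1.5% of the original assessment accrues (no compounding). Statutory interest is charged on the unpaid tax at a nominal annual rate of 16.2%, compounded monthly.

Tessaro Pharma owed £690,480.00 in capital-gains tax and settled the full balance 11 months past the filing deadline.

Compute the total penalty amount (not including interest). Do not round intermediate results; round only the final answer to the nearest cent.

Failure-to-file: 11 × 2.5% × £690,480.00 = £189,882.00, capped at 22.5% × £690,480.00 = £155,358.00
Failure-to-pay penalty = 1.5% × £690,480.00 × 11 mo = £113,929.20
Total penalty = £155,358.00 + £113,929.20 = £269,287.20

£269,287.20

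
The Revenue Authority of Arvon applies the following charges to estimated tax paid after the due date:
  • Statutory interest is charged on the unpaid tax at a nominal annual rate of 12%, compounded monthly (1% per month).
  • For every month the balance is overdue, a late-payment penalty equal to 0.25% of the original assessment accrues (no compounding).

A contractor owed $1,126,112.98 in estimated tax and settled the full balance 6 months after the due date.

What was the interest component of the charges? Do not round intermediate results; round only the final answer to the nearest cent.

$69,278.64

Interest: $1,126,112.98 × ((1 + 0.01)^6 − 1) = $1,126,112.98 × 0.0615202… = $69,278.6401…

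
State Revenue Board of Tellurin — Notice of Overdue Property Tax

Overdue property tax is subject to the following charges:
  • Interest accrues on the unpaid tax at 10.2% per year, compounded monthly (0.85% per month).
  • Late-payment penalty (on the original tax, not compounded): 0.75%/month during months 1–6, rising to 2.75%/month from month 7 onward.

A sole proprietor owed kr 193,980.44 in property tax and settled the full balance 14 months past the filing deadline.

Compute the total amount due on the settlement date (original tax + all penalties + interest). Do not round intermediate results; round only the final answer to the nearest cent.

Penalty, months 1–6: 6 × 0.75% × kr 193,980.44 = kr 8,729.12…
Penalty, months 7–14: 8 × 2.75% × kr 193,980.44 = kr 42,675.70…
Interest: kr 193,980.44 × ((1 + 0.0085)^14 − 1) = kr 193,980.44 × 0.1258036… = kr 24,403.4390…
Total = kr 193,980.44 + kr 51,404.8166 + kr 24,403.4390… = kr 269,788.70

kr 269,788.70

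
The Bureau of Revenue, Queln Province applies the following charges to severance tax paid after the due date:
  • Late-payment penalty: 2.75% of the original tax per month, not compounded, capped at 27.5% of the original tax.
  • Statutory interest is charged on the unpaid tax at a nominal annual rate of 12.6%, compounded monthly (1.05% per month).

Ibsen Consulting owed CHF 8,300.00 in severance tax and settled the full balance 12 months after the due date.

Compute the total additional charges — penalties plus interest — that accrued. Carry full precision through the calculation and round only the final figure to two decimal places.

CHF 3,390.86

Penalty (uncapped): 12 × 2.75% × CHF 8,300.00 = CHF 2,739.00; cap = 27.5% × CHF 8,300.00 = CHF 2,282.50 → penalty = CHF 2,282.50
Interest: CHF 8,300.00 × ((1 + 0.0105)^12 − 1) = CHF 8,300.00 × 0.1335373… = CHF 1,108.3596…
Penalties + interest = CHF 2,282.5000 + CHF 1,108.3596… = CHF 3,390.86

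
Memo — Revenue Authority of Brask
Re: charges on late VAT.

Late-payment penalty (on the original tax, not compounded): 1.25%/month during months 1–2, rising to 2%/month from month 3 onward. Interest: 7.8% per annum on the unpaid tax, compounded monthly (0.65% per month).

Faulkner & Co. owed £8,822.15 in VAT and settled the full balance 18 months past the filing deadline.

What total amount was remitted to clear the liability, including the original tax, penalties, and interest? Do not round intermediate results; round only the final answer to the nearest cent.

Penalty, months 1–2: 2 × 1.25% × £8,822.15 = £220.55…
Penalty, months 3–18: 16 × 2% × £8,822.15 = £2,823.09…
Interest: £8,822.15 × ((1 + 0.0065)^18 − 1) = £8,822.15 × 0.1236939… = £1,091.2462…
Total = £8,822.15 + £3,043.6418… + £1,091.2462… = £12,957.04

£12,957.04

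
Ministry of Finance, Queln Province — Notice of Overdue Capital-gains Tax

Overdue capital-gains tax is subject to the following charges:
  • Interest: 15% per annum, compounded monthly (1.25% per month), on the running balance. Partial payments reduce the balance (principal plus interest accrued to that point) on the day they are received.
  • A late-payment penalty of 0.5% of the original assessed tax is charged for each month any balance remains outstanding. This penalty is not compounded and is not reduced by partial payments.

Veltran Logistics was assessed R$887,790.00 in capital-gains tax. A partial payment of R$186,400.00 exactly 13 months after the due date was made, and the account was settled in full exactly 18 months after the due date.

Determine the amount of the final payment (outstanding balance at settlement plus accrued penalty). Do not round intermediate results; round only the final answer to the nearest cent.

Balance at month 13: R$887,790.0000 × (1 + 0.0125)^13 = R$1,043,387.5815…
After R$186,400.00 payment: R$1,043,387.5815… − R$186,400.00 = R$856,987.5815…
Balance at month 18: R$856,987.5815… × (1 + 0.0125)^5 = R$911,905.1913…
Penalty: 18 × 0.5% × R$887,790.00 = R$79,901.10
Final settlement = outstanding balance + penalty = R$911,905.1913… + R$79,901.10 = R$991,806.29

R$991,806.29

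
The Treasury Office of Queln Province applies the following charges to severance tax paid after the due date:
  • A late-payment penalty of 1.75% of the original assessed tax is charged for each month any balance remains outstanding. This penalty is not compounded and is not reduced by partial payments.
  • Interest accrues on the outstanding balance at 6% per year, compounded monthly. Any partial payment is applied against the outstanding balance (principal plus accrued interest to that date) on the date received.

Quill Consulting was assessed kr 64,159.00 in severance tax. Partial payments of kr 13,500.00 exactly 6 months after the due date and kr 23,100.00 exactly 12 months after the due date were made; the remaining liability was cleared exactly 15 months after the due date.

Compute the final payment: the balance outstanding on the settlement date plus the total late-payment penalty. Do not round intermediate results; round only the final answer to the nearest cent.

Monthly rate = 6% ÷ 12 = 0.5%
Balance at month 6: kr 64,159.0000 × (1 + 0.005)^6 = kr 66,107.9906…
After kr 13,500.00 payment: kr 66,107.9906… − kr 13,500.00 = kr 52,607.9906…
Balance at month 12: kr 52,607.9906… × (1 + 0.005)^6 = kr 54,206.0904…
After kr 23,100.00 payment: kr 54,206.0904… − kr 23,100.00 = kr 31,106.0904…
Balance at month 15: kr 31,106.0904… × (1 + 0.005)^3 = kr 31,575.0186…
Penalty: 15 × 1.75% × kr 64,159.00 = kr 16,841.74…
Final settlement = outstanding balance + penalty = kr 31,575.0186… + kr 16,841.74… = kr 48,416.76

kr 48,416.76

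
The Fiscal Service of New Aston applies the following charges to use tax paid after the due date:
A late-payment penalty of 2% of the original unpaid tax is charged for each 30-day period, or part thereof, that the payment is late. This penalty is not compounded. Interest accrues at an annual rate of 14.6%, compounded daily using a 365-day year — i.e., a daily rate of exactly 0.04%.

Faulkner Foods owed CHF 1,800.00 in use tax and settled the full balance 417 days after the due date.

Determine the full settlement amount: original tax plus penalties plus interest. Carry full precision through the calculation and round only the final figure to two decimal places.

Penalty periods: ⌈417/30⌉ = 14; penalty = 14 × 2% × CHF 1,800.00 = CHF 504.00
Interest: CHF 1,800.00 × ((1 + 0.0004)^417 − 1) = CHF 1,800.00 × 0.18147853… = CHF 326.6614…
Total = CHF 1,800.00 + CHF 504.0000 + CHF 326.6614… = CHF 2,630.66

CHF 2,630.66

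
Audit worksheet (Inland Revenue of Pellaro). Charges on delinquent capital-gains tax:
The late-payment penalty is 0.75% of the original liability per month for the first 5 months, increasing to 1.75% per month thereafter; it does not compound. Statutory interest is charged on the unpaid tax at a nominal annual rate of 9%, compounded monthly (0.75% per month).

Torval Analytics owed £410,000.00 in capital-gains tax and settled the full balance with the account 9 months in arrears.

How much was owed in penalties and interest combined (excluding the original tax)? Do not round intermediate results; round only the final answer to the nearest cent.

Penalty, months 1–5: 5 × 0.75% × £410,000.00 = £15,375.00
Penalty, months 6–9: 4 × 1.75% × £410,000.00 = £28,700.00
Interest: £410,000.00 × ((1 + 0.0075)^9 − 1) = £410,000.00 × 0.0695608… = £28,519.9441…
Penalties + interest = £44,075.0000 + £28,519.9441… = £72,594.94

£72,594.94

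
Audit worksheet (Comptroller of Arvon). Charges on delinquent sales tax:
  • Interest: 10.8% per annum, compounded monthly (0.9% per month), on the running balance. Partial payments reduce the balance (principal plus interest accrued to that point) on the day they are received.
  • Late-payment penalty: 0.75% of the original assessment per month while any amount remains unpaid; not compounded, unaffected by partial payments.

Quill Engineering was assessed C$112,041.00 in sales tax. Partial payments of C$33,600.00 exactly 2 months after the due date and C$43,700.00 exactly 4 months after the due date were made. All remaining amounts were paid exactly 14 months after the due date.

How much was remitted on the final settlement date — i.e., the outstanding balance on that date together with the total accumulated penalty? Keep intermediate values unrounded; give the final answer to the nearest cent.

Balance at month 2: C$112,041.0000 × (1 + 0.009)^2 = C$114,066.8133…
After C$33,600.00 payment: C$114,066.8133… − C$33,600.00 = C$80,466.8133…
Balance at month 4: C$80,466.8133… × (1 + 0.009)^2 = C$81,921.7338…
After C$43,700.00 payment: C$81,921.7338… − C$43,700.00 = C$38,221.7338…
Balance at month 14: C$38,221.7338… × (1 + 0.009)^10 = C$41,804.4049…
Penalty: 14 × 0.75% × C$112,041.00 = C$11,764.31…
Final settlement = outstanding balance + penalty = C$41,804.4049… + C$11,764.31… = C$53,568.71

C$53,568.71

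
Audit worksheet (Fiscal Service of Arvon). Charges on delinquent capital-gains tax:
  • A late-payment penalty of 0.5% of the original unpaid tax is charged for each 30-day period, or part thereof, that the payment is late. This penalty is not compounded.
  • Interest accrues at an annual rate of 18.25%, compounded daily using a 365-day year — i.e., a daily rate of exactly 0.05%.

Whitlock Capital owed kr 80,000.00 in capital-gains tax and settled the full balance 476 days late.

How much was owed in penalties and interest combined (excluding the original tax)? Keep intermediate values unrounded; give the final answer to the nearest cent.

kr 27,890.70

Penalty periods: ⌈476/30⌉ = 16; penalty = 16 × 0.5% × kr 80,000.00 = kr 6,400.00
Interest: kr 80,000.00 × ((1 + 0.0005)^476 − 1) = kr 80,000.00 × 0.26863373… = kr 21,490.6986…
Penalties + interest = kr 6,400.0000 + kr 21,490.6986… = kr 27,890.70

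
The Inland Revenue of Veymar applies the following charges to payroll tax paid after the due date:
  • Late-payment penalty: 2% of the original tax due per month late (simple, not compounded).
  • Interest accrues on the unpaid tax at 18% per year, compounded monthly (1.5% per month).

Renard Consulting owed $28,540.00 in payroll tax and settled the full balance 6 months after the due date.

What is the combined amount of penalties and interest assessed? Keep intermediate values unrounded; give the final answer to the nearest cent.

Late-payment penalty = 2% × $28,540.00 × 6 mo = $3,424.80
Interest: $28,540.00 × ((1 + 0.015)^6 − 1) = $28,540.00 × 0.0934433… = $2,666.8708…
Penalties + interest = $3,424.8000 + $2,666.8708… = $6,091.67

$6,091.67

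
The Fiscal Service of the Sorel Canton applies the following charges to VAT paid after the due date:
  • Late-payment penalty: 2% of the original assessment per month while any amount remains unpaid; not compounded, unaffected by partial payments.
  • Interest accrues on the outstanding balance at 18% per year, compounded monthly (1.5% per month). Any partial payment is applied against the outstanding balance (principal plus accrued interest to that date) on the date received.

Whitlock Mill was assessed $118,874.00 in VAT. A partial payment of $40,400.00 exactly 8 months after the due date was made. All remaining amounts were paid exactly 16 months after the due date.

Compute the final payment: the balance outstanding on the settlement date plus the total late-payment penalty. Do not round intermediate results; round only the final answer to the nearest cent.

Balance at month 8: $118,874.0000 × (1 + 0.015)^8 = $133,910.6797…
After $40,400.00 payment: $133,910.6797… − $40,400.00 = $93,510.6797…
Balance at month 16: $93,510.6797… × (1 + 0.015)^8 = $105,339.0875…
Penalty: 16 × 2% × $118,874.00 = $38,039.68
Final settlement = outstanding balance + penalty = $105,339.0875… + $38,039.68 = $143,378.77

$143,378.77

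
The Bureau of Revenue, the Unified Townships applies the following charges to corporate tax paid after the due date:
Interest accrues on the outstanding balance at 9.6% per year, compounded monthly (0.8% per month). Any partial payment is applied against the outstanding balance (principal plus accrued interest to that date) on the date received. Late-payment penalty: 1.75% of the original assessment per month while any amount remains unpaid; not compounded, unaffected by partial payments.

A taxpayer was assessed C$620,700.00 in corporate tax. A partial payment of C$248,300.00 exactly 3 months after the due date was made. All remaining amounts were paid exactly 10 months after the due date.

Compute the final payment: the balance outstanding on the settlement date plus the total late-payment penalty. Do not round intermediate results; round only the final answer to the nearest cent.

C$518,261.79

Balance at month 3: C$620,700.0000 × (1 + 0.008)^3 = C$635,716.2922…
After C$248,300.00 payment: C$635,716.2922… − C$248,300.00 = C$387,416.2922…
Balance at month 10: C$387,416.2922… × (1 + 0.008)^7 = C$409,639.2904…
Penalty: 10 × 1.75% × C$620,700.00 = C$108,622.50
Final settlement = outstanding balance + penalty = C$409,639.2904… + C$108,622.50 = C$518,261.79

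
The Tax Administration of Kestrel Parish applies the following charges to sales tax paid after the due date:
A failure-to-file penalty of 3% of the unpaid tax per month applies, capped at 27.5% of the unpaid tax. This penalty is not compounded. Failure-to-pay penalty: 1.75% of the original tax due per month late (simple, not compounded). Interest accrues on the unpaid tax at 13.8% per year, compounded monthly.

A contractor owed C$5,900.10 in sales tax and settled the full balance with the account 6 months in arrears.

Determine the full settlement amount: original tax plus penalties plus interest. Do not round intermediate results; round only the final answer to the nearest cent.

C$8,000.62

Failure-to-file: 6 × 3% × C$5,900.10 = C$1,062.02… (under the 27.5% cap)
Failure-to-pay penalty: 6 × 1.75% × C$5,900.10 = C$619.51…
Interest (13.8%/yr ÷ 12 = 1.15%/month): C$5,900.10 × ((1 + 0.0115)^6 − 1) = C$418.9922…
Total = C$5,900.10 + C$1,681.5285 + C$418.9922… = C$8,000.62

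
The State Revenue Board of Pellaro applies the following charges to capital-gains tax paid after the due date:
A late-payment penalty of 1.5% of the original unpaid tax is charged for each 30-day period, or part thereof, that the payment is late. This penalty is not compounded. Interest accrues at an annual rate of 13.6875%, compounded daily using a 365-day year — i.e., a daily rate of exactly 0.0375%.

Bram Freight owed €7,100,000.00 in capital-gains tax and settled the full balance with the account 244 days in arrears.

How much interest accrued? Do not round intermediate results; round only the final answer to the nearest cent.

Interest: €7,100,000.00 × ((1 + 0.000375)^244 − 1) = €7,100,000.00 × 0.09579798… = €680,165.6683…

€680,165.67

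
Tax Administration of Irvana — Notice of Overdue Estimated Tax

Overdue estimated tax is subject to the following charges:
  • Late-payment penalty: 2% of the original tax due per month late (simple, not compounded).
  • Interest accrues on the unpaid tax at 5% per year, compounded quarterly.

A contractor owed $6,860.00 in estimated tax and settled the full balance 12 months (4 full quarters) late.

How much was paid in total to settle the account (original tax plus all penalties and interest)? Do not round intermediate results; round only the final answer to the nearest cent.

Late-payment penalty: 12 × 2% × $6,860.00 = $1,646.40
Interest (5%/yr ÷ 4 = 1.25%/quarter): $6,860.00 × ((1 + 0.0125)^4 − 1) = $349.4850…
Total = $6,860.00 + $1,646.4000 + $349.4850… = $8,855.89

$8,855.89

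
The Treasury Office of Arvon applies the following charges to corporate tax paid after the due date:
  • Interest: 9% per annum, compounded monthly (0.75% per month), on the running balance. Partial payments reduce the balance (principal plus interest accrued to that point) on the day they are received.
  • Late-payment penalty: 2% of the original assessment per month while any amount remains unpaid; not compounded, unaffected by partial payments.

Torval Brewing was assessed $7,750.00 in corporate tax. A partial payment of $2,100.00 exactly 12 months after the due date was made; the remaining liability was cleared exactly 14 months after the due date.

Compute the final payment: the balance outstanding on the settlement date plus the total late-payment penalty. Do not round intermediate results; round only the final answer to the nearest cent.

$8,643.02

Balance at month 12: $7,750.0000 × (1 + 0.0075)^12 = $8,477.0035…
After $2,100.00 payment: $8,477.0035… − $2,100.00 = $6,377.0035…
Balance at month 14: $6,377.0035… × (1 + 0.0075)^2 = $6,473.0172…
Penalty: 14 × 2% × $7,750.00 = $2,170.00
Final settlement = outstanding balance + penalty = $6,473.0172… + $2,170.00 = $8,643.02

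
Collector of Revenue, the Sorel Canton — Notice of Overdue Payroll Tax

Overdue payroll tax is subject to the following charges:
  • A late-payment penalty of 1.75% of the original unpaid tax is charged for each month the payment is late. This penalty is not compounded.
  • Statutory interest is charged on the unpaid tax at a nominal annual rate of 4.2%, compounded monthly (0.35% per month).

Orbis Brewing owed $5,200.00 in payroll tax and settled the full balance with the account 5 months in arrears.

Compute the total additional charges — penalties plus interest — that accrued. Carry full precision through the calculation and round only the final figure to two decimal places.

Late-payment penalty: 5 × 1.75% × $5,200.00 = $455.00
Interest: $5,200.00 × ((1 + 0.0035)^5 − 1) = $5,200.00 × 0.0176229… = $91.6392…
Penalties + interest = $455.0000 + $91.6392… = $546.64

$546.64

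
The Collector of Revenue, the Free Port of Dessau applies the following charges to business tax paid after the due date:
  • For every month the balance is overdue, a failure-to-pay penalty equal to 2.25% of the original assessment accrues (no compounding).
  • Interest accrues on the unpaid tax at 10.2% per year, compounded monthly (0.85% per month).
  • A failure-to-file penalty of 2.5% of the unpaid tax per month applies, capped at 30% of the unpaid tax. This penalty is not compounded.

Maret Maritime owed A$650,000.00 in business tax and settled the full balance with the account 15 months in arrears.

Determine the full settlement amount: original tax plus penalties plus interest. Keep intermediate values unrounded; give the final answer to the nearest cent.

Failure-to-file: 15 × 2.5% × A$650,000.00 = A$243,750.00, capped at 30% × A$650,000.00 = A$195,000.00
Failure-to-pay penalty: 15 × 2.25% × A$650,000.00 = A$219,375.00
Interest: A$650,000.00 × ((1 + 0.0085)^15 − 1) = A$650,000.00 × 0.1353729… = A$87,992.4093…
Total = A$650,000.00 + A$414,375.0000 + A$87,992.4093… = A$1,152,367.41

A$1,152,367.41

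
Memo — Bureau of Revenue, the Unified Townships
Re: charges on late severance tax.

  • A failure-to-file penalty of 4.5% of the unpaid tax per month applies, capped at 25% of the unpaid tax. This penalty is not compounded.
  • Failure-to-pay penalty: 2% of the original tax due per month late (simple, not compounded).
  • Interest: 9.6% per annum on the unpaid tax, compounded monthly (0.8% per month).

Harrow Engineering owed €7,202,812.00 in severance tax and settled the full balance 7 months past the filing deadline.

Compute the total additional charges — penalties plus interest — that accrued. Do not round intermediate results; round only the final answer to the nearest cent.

€3,222,264.84

Failure-to-file: 7 × 4.5% × €7,202,812.00 = €2,268,885.78, capped at 25% × €7,202,812.00 = €1,800,703.00
Failure-to-pay penalty = 2% × €7,202,812.00 × 7 mo = €1,008,393.68
Interest: €7,202,812.00 × ((1 + 0.008)^7 − 1) = €7,202,812.00 × 0.0573621… = €413,168.1633…
Penalties + interest = €2,809,096.6800 + €413,168.1633… = €3,222,264.84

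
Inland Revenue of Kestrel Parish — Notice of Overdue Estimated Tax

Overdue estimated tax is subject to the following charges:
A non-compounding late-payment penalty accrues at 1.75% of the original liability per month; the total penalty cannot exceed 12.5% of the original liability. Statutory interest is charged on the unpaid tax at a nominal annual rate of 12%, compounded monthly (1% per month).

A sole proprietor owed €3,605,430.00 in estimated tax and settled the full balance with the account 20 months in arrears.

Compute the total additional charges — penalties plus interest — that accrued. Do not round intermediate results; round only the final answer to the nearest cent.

€1,244,558.53

Penalty (uncapped): 20 × 1.75% × €3,605,430.00 = €1,261,900.50; cap = 12.5% × €3,605,430.00 = €450,678.75 → penalty = €450,678.75
Interest: €3,605,430.00 × ((1 + 0.01)^20 − 1) = €3,605,430.00 × 0.2201900… = €793,879.7757…
Penalties + interest = €450,678.7500 + €793,879.7757… = €1,244,558.53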